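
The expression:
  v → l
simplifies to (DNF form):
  l ∨ ¬v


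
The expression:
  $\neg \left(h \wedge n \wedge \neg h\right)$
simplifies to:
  $\text{True}$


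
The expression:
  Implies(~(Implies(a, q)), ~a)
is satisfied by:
  {q: True, a: False}
  {a: False, q: False}
  {a: True, q: True}


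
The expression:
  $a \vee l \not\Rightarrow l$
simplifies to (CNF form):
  $a$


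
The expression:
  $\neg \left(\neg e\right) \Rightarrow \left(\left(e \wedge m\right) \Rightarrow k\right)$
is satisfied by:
  {k: True, m: False, e: False}
  {m: False, e: False, k: False}
  {e: True, k: True, m: False}
  {e: True, m: False, k: False}
  {k: True, m: True, e: False}
  {m: True, k: False, e: False}
  {e: True, m: True, k: True}


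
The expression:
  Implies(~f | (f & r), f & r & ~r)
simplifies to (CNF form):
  f & ~r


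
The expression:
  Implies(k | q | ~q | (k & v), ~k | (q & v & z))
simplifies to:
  ~k | (q & v & z)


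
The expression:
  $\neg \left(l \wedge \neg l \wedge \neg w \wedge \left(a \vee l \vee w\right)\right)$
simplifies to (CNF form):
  $\text{True}$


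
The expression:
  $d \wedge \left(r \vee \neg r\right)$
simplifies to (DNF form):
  $d$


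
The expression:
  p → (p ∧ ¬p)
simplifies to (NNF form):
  ¬p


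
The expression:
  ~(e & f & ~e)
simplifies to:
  True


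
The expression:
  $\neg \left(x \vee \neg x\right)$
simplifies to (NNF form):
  $\text{False}$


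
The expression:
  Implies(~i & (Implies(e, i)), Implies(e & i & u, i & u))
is always true.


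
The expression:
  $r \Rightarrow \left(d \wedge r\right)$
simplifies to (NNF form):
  $d \vee \neg r$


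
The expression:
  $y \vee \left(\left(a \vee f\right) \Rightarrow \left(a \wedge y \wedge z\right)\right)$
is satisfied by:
  {y: True, a: False, f: False}
  {f: True, y: True, a: False}
  {y: True, a: True, f: False}
  {f: True, y: True, a: True}
  {f: False, a: False, y: False}


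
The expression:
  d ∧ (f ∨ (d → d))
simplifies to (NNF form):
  d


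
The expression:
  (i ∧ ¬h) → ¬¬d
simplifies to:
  d ∨ h ∨ ¬i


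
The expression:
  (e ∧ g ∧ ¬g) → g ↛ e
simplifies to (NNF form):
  True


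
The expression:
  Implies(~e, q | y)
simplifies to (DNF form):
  e | q | y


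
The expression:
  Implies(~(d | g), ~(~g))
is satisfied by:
  {d: True, g: True}
  {d: True, g: False}
  {g: True, d: False}


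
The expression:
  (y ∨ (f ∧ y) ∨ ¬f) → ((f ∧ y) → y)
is always true.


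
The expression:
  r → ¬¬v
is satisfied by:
  {v: True, r: False}
  {r: False, v: False}
  {r: True, v: True}


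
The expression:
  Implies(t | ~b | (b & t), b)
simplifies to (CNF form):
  b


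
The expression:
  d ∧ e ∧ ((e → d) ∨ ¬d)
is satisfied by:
  {e: True, d: True}


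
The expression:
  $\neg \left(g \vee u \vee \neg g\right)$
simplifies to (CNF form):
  $\text{False}$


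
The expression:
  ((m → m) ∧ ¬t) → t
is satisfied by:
  {t: True}


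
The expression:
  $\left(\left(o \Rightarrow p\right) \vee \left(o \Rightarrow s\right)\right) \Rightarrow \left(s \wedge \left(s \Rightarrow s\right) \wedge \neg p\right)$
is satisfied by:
  {o: True, s: True, p: False}
  {o: True, p: False, s: False}
  {s: True, p: False, o: False}


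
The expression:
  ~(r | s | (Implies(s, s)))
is never true.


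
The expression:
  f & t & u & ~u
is never true.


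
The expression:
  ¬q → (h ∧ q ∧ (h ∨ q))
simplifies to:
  q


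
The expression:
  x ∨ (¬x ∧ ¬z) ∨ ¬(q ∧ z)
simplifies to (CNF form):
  x ∨ ¬q ∨ ¬z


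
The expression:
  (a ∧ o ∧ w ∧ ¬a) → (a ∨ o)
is always true.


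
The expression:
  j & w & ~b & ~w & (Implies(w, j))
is never true.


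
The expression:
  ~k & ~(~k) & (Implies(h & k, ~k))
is never true.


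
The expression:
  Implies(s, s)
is always true.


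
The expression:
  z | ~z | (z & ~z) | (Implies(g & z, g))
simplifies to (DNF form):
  True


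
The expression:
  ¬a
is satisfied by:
  {a: False}


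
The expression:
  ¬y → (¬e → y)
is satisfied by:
  {y: True, e: True}
  {y: True, e: False}
  {e: True, y: False}


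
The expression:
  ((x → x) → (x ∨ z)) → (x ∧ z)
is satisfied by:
  {z: False, x: False}
  {x: True, z: True}


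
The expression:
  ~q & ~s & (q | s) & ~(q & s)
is never true.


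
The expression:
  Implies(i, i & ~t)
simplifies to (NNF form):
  ~i | ~t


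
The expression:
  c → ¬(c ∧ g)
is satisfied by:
  {g: False, c: False}
  {c: True, g: False}
  {g: True, c: False}


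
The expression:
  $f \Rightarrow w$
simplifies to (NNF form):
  $w \vee \neg f$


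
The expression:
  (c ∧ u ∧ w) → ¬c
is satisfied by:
  {w: False, c: False, u: False}
  {u: True, w: False, c: False}
  {c: True, w: False, u: False}
  {u: True, c: True, w: False}
  {w: True, u: False, c: False}
  {u: True, w: True, c: False}
  {c: True, w: True, u: False}


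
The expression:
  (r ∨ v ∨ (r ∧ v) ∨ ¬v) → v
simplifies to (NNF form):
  v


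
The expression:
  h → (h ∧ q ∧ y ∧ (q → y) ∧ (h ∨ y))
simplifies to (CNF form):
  (q ∨ ¬h) ∧ (y ∨ ¬h)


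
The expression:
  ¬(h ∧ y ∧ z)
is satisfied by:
  {h: False, z: False, y: False}
  {y: True, h: False, z: False}
  {z: True, h: False, y: False}
  {y: True, z: True, h: False}
  {h: True, y: False, z: False}
  {y: True, h: True, z: False}
  {z: True, h: True, y: False}


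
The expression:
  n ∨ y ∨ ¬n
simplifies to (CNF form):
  True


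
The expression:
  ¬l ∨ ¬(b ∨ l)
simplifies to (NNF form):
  ¬l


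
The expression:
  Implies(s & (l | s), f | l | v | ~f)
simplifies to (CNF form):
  True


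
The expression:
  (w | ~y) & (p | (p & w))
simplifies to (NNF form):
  p & (w | ~y)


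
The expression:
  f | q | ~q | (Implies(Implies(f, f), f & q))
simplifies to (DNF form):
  True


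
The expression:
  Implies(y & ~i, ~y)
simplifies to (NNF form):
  i | ~y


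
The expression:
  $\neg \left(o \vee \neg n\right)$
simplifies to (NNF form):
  $n \wedge \neg o$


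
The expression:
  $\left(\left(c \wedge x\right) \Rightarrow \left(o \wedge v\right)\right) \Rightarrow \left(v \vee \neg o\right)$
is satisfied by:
  {x: True, v: True, c: True, o: False}
  {x: True, v: True, c: False, o: False}
  {v: True, c: True, o: False, x: False}
  {v: True, c: False, o: False, x: False}
  {x: True, c: True, o: False, v: False}
  {x: True, c: False, o: False, v: False}
  {c: True, x: False, o: False, v: False}
  {c: False, x: False, o: False, v: False}
  {x: True, v: True, o: True, c: True}
  {x: True, v: True, o: True, c: False}
  {v: True, o: True, c: True, x: False}
  {v: True, o: True, c: False, x: False}
  {x: True, o: True, c: True, v: False}


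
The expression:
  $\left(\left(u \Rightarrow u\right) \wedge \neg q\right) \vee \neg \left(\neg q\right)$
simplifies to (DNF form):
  $\text{True}$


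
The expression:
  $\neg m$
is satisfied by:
  {m: False}


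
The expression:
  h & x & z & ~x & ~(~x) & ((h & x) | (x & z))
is never true.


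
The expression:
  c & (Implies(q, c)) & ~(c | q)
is never true.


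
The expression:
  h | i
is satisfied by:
  {i: True, h: True}
  {i: True, h: False}
  {h: True, i: False}


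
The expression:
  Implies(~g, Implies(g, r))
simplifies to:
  True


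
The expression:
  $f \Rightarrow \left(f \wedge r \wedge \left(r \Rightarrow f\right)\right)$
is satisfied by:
  {r: True, f: False}
  {f: False, r: False}
  {f: True, r: True}


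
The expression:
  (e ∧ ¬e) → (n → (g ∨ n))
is always true.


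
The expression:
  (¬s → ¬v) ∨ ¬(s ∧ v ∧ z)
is always true.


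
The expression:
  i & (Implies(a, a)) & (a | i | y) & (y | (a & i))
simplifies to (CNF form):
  i & (a | y)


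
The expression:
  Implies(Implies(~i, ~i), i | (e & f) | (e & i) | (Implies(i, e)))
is always true.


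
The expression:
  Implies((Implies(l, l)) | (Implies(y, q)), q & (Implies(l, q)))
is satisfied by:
  {q: True}


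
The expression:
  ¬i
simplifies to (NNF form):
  ¬i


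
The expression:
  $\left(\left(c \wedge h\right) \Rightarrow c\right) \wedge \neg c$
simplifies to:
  $\neg c$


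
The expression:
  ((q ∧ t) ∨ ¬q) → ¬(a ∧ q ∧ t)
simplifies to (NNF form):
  ¬a ∨ ¬q ∨ ¬t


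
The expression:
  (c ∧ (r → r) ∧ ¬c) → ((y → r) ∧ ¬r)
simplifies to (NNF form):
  True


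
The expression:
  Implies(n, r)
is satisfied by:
  {r: True, n: False}
  {n: False, r: False}
  {n: True, r: True}


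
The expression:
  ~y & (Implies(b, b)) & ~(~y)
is never true.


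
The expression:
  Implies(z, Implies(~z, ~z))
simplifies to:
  True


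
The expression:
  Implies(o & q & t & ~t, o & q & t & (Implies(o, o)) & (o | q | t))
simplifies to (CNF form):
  True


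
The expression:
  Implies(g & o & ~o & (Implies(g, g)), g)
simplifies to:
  True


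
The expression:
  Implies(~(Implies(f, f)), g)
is always true.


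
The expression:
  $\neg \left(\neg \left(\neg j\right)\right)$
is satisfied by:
  {j: False}


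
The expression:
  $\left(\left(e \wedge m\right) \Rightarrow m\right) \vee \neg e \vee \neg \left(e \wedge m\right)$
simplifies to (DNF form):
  $\text{True}$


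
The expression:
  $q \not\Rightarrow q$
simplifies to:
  $\text{False}$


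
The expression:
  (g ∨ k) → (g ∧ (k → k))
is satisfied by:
  {g: True, k: False}
  {k: False, g: False}
  {k: True, g: True}


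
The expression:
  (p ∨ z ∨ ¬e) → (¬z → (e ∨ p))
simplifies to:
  e ∨ p ∨ z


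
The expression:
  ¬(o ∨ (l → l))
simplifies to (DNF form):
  False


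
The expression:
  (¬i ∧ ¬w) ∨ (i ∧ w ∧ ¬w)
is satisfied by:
  {i: False, w: False}


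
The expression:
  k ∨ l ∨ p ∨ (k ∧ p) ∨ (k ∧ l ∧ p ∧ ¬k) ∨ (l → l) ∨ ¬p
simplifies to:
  True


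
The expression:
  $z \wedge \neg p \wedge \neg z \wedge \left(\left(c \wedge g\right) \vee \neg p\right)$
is never true.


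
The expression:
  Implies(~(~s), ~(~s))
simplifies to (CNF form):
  True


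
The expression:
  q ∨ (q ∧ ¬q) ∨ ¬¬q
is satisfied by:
  {q: True}


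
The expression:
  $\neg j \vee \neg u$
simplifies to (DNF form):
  $\neg j \vee \neg u$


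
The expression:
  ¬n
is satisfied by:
  {n: False}


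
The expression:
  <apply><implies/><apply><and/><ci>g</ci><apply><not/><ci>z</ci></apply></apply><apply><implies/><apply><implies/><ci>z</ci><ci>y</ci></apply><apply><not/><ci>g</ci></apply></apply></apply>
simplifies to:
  <apply><or/><ci>z</ci><apply><not/><ci>g</ci></apply></apply>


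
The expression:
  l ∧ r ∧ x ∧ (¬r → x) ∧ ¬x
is never true.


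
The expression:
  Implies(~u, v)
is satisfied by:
  {v: True, u: True}
  {v: True, u: False}
  {u: True, v: False}


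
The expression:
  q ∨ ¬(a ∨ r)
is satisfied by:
  {q: True, a: False, r: False}
  {r: True, q: True, a: False}
  {q: True, a: True, r: False}
  {r: True, q: True, a: True}
  {r: False, a: False, q: False}


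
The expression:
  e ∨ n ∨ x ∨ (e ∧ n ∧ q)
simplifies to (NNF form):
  e ∨ n ∨ x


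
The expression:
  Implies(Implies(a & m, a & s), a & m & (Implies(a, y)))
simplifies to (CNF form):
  a & m & (y | ~s)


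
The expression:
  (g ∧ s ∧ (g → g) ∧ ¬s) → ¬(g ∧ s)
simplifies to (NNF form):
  True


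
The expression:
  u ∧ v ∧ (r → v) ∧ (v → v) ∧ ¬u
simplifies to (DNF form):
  False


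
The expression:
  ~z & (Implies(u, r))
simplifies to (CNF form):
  ~z & (r | ~u)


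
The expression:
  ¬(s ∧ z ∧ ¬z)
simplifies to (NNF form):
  True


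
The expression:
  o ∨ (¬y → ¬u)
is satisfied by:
  {y: True, o: True, u: False}
  {y: True, u: False, o: False}
  {o: True, u: False, y: False}
  {o: False, u: False, y: False}
  {y: True, o: True, u: True}
  {y: True, u: True, o: False}
  {o: True, u: True, y: False}


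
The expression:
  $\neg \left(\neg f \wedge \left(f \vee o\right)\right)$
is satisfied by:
  {f: True, o: False}
  {o: False, f: False}
  {o: True, f: True}


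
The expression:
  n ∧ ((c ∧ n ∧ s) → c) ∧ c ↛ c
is never true.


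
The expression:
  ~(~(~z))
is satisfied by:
  {z: False}


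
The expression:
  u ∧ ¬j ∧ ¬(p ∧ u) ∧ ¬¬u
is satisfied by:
  {u: True, p: False, j: False}


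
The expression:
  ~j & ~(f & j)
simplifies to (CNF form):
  ~j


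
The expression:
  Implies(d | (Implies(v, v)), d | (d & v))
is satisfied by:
  {d: True}


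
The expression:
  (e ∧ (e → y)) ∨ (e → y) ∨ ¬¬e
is always true.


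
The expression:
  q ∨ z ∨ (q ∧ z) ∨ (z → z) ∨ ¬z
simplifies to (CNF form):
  True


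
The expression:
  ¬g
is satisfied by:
  {g: False}


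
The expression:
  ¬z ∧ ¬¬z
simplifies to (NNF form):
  False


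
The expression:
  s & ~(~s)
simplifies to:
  s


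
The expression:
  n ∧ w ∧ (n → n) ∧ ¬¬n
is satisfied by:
  {w: True, n: True}


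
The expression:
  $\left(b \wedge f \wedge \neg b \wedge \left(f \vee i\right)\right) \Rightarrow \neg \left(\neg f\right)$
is always true.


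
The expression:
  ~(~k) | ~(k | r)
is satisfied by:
  {k: True, r: False}
  {r: False, k: False}
  {r: True, k: True}


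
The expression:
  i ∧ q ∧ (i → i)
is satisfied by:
  {i: True, q: True}


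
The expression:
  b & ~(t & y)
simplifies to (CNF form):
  b & (~t | ~y)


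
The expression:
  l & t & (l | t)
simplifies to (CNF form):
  l & t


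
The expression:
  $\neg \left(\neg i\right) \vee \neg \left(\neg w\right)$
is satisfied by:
  {i: True, w: True}
  {i: True, w: False}
  {w: True, i: False}


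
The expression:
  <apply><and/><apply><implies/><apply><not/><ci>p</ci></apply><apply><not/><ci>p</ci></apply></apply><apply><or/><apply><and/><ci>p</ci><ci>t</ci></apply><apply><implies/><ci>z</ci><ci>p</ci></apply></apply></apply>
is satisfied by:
  {p: True, z: False}
  {z: False, p: False}
  {z: True, p: True}


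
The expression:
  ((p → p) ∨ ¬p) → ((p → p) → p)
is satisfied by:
  {p: True}


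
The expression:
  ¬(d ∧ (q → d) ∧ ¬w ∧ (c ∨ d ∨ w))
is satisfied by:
  {w: True, d: False}
  {d: False, w: False}
  {d: True, w: True}


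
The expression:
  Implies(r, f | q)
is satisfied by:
  {q: True, f: True, r: False}
  {q: True, f: False, r: False}
  {f: True, q: False, r: False}
  {q: False, f: False, r: False}
  {r: True, q: True, f: True}
  {r: True, q: True, f: False}
  {r: True, f: True, q: False}


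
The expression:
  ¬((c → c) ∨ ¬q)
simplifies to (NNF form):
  False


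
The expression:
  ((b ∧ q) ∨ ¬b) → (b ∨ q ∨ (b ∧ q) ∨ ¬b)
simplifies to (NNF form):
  True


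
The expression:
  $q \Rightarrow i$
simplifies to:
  $i \vee \neg q$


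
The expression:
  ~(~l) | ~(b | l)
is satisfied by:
  {l: True, b: False}
  {b: False, l: False}
  {b: True, l: True}


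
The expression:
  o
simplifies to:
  o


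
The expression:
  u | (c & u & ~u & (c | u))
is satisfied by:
  {u: True}


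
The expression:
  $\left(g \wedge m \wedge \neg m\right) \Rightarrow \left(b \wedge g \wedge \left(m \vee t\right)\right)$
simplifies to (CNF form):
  $\text{True}$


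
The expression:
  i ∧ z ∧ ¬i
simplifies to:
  False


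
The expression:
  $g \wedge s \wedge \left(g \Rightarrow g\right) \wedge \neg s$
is never true.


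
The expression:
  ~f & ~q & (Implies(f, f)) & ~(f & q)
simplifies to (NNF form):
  ~f & ~q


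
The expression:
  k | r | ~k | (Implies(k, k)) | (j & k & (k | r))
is always true.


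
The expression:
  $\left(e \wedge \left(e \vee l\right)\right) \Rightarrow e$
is always true.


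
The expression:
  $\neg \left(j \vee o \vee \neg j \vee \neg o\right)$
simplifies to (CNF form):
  $\text{False}$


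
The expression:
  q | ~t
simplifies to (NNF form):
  q | ~t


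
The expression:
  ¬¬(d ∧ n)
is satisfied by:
  {d: True, n: True}


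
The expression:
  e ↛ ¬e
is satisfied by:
  {e: True}


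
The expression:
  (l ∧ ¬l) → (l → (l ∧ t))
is always true.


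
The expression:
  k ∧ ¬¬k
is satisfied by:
  {k: True}


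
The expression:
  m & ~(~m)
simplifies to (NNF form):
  m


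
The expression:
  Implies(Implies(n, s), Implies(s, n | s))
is always true.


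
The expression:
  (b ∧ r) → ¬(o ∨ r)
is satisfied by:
  {b: False, r: False}
  {r: True, b: False}
  {b: True, r: False}


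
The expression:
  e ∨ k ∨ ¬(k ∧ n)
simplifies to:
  True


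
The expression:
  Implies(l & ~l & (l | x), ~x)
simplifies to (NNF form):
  True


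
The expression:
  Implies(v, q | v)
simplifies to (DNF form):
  True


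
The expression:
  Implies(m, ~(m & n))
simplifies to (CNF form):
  ~m | ~n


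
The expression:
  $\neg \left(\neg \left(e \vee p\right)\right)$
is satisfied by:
  {e: True, p: True}
  {e: True, p: False}
  {p: True, e: False}


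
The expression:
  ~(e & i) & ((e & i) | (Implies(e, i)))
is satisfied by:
  {e: False}


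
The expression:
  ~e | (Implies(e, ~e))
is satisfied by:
  {e: False}


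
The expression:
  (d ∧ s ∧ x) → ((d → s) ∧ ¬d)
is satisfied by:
  {s: False, d: False, x: False}
  {x: True, s: False, d: False}
  {d: True, s: False, x: False}
  {x: True, d: True, s: False}
  {s: True, x: False, d: False}
  {x: True, s: True, d: False}
  {d: True, s: True, x: False}


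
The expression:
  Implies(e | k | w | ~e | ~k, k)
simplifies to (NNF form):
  k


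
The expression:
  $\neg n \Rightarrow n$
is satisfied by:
  {n: True}


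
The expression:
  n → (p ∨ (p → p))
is always true.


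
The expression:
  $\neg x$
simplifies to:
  $\neg x$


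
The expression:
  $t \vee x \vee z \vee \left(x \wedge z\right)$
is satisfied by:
  {t: True, x: True, z: True}
  {t: True, x: True, z: False}
  {t: True, z: True, x: False}
  {t: True, z: False, x: False}
  {x: True, z: True, t: False}
  {x: True, z: False, t: False}
  {z: True, x: False, t: False}


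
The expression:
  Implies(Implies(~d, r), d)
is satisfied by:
  {d: True, r: False}
  {r: False, d: False}
  {r: True, d: True}


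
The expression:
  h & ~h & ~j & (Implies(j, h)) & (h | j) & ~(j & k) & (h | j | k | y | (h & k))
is never true.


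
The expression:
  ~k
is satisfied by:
  {k: False}


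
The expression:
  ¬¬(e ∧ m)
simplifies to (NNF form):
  e ∧ m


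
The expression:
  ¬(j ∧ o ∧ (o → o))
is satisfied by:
  {o: False, j: False}
  {j: True, o: False}
  {o: True, j: False}


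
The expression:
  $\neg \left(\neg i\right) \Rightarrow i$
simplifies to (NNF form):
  $\text{True}$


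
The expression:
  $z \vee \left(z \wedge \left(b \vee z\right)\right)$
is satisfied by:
  {z: True}


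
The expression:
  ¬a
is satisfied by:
  {a: False}


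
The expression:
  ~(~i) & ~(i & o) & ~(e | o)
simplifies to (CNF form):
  i & ~e & ~o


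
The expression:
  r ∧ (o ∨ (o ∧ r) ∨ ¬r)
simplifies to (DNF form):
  o ∧ r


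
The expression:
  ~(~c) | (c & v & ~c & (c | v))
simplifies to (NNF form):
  c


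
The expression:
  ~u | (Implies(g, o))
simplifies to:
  o | ~g | ~u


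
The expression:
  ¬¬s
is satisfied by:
  {s: True}


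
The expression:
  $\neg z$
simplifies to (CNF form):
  $\neg z$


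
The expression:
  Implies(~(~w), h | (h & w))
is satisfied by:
  {h: True, w: False}
  {w: False, h: False}
  {w: True, h: True}


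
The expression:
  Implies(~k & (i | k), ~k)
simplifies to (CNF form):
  True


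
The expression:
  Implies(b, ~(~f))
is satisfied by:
  {f: True, b: False}
  {b: False, f: False}
  {b: True, f: True}


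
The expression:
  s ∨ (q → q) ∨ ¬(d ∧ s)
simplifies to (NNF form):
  True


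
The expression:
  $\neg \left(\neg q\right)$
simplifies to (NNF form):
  $q$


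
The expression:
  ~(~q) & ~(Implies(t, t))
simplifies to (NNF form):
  False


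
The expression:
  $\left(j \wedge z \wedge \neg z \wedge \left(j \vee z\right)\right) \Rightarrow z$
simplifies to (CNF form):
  $\text{True}$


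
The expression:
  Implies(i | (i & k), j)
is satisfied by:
  {j: True, i: False}
  {i: False, j: False}
  {i: True, j: True}


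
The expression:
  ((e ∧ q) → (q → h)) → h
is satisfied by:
  {e: True, h: True, q: True}
  {e: True, h: True, q: False}
  {h: True, q: True, e: False}
  {h: True, q: False, e: False}
  {e: True, q: True, h: False}


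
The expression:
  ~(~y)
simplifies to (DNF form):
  y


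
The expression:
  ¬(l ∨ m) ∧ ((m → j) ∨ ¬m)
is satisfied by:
  {l: False, m: False}


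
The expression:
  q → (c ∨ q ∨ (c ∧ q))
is always true.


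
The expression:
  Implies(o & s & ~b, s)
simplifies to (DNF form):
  True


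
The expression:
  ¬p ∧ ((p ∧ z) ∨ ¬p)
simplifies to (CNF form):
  ¬p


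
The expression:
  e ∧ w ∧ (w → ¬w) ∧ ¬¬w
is never true.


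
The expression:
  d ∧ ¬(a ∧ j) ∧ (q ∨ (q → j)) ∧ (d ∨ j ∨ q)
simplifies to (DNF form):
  (d ∧ ¬a) ∨ (d ∧ ¬j)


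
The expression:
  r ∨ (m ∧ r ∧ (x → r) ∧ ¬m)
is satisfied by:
  {r: True}


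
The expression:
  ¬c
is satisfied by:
  {c: False}


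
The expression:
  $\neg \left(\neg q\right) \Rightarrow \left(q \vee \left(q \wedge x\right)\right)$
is always true.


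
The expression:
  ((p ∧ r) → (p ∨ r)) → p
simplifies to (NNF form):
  p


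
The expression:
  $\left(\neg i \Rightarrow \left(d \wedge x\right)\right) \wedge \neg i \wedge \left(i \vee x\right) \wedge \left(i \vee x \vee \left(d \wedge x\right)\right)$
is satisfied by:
  {d: True, x: True, i: False}


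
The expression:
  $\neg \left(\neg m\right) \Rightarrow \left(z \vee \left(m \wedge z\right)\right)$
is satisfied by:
  {z: True, m: False}
  {m: False, z: False}
  {m: True, z: True}


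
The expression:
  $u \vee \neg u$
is always true.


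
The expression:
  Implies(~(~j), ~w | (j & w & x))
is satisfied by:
  {x: True, w: False, j: False}
  {w: False, j: False, x: False}
  {j: True, x: True, w: False}
  {j: True, w: False, x: False}
  {x: True, w: True, j: False}
  {w: True, x: False, j: False}
  {j: True, w: True, x: True}


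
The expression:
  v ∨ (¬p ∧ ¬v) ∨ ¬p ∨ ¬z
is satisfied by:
  {v: True, p: False, z: False}
  {p: False, z: False, v: False}
  {z: True, v: True, p: False}
  {z: True, p: False, v: False}
  {v: True, p: True, z: False}
  {p: True, v: False, z: False}
  {z: True, p: True, v: True}


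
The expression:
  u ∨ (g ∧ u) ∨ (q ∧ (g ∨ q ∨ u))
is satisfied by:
  {q: True, u: True}
  {q: True, u: False}
  {u: True, q: False}


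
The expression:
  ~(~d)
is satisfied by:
  {d: True}


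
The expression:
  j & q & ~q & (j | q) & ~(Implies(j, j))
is never true.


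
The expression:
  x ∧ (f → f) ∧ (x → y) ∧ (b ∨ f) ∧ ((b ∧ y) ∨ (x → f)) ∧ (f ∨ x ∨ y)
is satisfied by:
  {b: True, f: True, x: True, y: True}
  {b: True, x: True, y: True, f: False}
  {f: True, x: True, y: True, b: False}


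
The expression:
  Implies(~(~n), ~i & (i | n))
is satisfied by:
  {n: False, i: False}
  {i: True, n: False}
  {n: True, i: False}


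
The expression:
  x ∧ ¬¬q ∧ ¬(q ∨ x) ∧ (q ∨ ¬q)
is never true.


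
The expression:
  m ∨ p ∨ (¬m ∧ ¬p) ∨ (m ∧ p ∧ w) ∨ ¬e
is always true.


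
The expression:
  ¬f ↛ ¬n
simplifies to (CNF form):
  n ∧ ¬f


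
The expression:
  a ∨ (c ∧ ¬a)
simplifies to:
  a ∨ c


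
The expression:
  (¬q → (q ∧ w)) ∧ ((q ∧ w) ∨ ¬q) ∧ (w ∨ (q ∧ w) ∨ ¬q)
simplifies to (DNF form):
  q ∧ w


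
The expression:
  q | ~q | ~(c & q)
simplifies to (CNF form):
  True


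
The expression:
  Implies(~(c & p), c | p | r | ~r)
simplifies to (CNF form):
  True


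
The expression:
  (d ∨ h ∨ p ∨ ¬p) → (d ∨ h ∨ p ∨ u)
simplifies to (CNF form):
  d ∨ h ∨ p ∨ u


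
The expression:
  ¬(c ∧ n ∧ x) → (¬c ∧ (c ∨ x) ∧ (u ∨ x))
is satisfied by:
  {x: True, n: True, c: False}
  {x: True, c: False, n: False}
  {x: True, n: True, c: True}


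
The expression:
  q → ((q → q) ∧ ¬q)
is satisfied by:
  {q: False}


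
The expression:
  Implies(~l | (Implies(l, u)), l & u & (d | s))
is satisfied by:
  {d: True, s: True, l: True, u: False}
  {d: True, l: True, u: False, s: False}
  {s: True, l: True, u: False, d: False}
  {l: True, s: False, u: False, d: False}
  {d: True, u: True, l: True, s: True}
  {d: True, u: True, l: True, s: False}
  {u: True, l: True, s: True, d: False}


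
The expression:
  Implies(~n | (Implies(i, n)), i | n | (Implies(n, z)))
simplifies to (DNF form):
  True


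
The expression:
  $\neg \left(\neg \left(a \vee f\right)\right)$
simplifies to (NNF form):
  $a \vee f$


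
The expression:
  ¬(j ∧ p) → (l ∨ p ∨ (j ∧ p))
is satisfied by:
  {l: True, p: True}
  {l: True, p: False}
  {p: True, l: False}


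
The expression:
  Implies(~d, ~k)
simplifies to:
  d | ~k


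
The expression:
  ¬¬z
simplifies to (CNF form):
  z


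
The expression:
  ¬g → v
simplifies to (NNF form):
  g ∨ v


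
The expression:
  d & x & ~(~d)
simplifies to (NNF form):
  d & x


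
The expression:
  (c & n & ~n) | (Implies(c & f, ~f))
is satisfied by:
  {c: False, f: False}
  {f: True, c: False}
  {c: True, f: False}


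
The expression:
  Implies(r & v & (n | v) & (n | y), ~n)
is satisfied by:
  {v: False, n: False, r: False}
  {r: True, v: False, n: False}
  {n: True, v: False, r: False}
  {r: True, n: True, v: False}
  {v: True, r: False, n: False}
  {r: True, v: True, n: False}
  {n: True, v: True, r: False}


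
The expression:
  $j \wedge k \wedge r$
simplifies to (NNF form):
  $j \wedge k \wedge r$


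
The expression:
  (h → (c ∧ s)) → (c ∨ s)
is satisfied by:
  {s: True, c: True, h: True}
  {s: True, c: True, h: False}
  {s: True, h: True, c: False}
  {s: True, h: False, c: False}
  {c: True, h: True, s: False}
  {c: True, h: False, s: False}
  {h: True, c: False, s: False}


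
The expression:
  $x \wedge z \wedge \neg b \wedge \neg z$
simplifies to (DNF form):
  $\text{False}$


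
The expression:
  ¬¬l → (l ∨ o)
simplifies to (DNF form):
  True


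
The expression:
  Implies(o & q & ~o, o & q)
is always true.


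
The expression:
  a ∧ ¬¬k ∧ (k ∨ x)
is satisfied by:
  {a: True, k: True}


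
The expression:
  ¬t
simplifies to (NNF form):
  ¬t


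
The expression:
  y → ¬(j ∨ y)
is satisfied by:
  {y: False}


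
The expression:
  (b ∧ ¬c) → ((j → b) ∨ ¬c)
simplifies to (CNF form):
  True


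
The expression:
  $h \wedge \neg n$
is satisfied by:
  {h: True, n: False}


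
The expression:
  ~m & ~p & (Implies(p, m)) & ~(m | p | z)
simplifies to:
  ~m & ~p & ~z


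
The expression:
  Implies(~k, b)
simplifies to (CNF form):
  b | k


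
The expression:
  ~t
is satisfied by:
  {t: False}


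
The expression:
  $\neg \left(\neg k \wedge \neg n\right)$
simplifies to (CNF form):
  $k \vee n$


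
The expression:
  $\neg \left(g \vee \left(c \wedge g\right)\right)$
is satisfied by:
  {g: False}


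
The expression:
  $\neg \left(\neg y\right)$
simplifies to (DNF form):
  $y$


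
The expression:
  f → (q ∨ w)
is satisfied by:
  {q: True, w: True, f: False}
  {q: True, w: False, f: False}
  {w: True, q: False, f: False}
  {q: False, w: False, f: False}
  {f: True, q: True, w: True}
  {f: True, q: True, w: False}
  {f: True, w: True, q: False}


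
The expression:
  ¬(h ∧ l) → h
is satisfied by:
  {h: True}


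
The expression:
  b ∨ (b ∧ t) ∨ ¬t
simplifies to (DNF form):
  b ∨ ¬t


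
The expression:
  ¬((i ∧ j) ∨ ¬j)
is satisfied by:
  {j: True, i: False}


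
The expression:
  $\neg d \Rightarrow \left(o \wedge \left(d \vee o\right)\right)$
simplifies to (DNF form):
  $d \vee o$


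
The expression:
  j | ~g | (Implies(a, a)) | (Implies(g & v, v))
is always true.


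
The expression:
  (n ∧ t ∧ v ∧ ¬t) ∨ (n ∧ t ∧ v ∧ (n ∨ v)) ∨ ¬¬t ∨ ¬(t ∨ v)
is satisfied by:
  {t: True, v: False}
  {v: False, t: False}
  {v: True, t: True}


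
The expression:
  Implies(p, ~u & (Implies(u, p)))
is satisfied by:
  {p: False, u: False}
  {u: True, p: False}
  {p: True, u: False}


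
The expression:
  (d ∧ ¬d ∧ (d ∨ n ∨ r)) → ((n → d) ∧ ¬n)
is always true.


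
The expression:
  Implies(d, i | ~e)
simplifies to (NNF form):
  i | ~d | ~e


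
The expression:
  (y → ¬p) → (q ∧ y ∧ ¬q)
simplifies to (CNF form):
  p ∧ y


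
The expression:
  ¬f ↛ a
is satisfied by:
  {a: True, f: False}
  {f: False, a: False}
  {f: True, a: True}


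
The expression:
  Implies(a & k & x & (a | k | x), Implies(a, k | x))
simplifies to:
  True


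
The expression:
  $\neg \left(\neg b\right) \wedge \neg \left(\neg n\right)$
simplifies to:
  $b \wedge n$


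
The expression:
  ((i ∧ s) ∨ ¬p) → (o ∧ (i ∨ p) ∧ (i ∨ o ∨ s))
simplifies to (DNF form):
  (i ∧ o) ∨ (p ∧ ¬i) ∨ (p ∧ ¬s)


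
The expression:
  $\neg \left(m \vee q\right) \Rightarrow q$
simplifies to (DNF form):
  $m \vee q$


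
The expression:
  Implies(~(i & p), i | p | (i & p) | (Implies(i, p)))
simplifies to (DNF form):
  True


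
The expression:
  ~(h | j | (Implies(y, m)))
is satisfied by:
  {y: True, h: False, j: False, m: False}


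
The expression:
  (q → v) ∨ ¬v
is always true.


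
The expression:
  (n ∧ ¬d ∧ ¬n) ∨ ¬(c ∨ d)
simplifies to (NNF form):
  ¬c ∧ ¬d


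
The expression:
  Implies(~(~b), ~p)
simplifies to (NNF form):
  ~b | ~p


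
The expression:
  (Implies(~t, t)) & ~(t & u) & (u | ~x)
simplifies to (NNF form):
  t & ~u & ~x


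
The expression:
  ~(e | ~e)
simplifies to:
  False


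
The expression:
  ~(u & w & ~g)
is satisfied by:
  {g: True, w: False, u: False}
  {w: False, u: False, g: False}
  {g: True, u: True, w: False}
  {u: True, w: False, g: False}
  {g: True, w: True, u: False}
  {w: True, g: False, u: False}
  {g: True, u: True, w: True}


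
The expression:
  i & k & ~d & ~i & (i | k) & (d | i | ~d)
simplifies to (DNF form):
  False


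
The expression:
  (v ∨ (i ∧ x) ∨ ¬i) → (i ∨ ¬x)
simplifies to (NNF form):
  i ∨ ¬x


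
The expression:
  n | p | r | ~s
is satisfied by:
  {r: True, n: True, p: True, s: False}
  {r: True, n: True, s: False, p: False}
  {r: True, p: True, s: False, n: False}
  {r: True, s: False, p: False, n: False}
  {n: True, p: True, s: False, r: False}
  {n: True, s: False, p: False, r: False}
  {p: True, n: False, s: False, r: False}
  {n: False, s: False, p: False, r: False}
  {n: True, r: True, s: True, p: True}
  {n: True, r: True, s: True, p: False}
  {r: True, s: True, p: True, n: False}
  {r: True, s: True, n: False, p: False}
  {p: True, s: True, n: True, r: False}
  {s: True, n: True, r: False, p: False}
  {s: True, p: True, r: False, n: False}


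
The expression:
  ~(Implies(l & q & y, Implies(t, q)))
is never true.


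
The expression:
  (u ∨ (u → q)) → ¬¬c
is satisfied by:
  {c: True}


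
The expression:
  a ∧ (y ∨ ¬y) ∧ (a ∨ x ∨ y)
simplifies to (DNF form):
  a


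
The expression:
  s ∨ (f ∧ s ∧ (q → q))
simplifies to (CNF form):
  s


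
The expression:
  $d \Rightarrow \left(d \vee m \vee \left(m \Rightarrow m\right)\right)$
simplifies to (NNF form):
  $\text{True}$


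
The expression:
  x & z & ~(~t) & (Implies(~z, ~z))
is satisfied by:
  {t: True, z: True, x: True}


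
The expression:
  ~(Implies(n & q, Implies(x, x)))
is never true.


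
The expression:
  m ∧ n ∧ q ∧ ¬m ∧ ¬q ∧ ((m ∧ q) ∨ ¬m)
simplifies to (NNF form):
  False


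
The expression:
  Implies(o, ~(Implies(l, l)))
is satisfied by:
  {o: False}


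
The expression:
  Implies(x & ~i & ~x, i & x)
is always true.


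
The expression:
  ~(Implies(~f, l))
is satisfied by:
  {l: False, f: False}


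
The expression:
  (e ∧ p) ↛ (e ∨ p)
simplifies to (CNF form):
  False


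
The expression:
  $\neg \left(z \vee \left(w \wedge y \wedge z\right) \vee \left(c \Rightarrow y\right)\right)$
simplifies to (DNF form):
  $c \wedge \neg y \wedge \neg z$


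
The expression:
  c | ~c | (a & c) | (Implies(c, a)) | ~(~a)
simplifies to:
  True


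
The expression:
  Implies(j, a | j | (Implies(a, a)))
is always true.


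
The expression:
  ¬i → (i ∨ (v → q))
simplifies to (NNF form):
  i ∨ q ∨ ¬v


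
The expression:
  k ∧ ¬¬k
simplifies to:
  k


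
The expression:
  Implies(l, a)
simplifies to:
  a | ~l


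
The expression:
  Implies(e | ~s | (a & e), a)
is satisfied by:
  {a: True, s: True, e: False}
  {a: True, s: False, e: False}
  {a: True, e: True, s: True}
  {a: True, e: True, s: False}
  {s: True, e: False, a: False}


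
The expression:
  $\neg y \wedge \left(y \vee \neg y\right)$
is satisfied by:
  {y: False}


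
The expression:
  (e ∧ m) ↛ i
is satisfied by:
  {m: True, e: True, i: False}


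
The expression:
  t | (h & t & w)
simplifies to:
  t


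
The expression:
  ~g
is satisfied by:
  {g: False}


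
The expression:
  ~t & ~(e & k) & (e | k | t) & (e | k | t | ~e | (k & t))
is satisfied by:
  {k: True, t: False, e: False}
  {e: True, t: False, k: False}


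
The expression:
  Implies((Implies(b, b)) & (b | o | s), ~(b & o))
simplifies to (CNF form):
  ~b | ~o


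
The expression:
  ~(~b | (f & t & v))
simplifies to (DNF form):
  (b & ~f) | (b & ~t) | (b & ~v)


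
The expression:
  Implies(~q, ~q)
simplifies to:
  True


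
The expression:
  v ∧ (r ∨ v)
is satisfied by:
  {v: True}


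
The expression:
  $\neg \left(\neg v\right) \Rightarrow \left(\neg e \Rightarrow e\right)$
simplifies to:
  $e \vee \neg v$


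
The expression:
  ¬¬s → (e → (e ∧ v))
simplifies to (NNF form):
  v ∨ ¬e ∨ ¬s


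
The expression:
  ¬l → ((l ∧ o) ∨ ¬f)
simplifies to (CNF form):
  l ∨ ¬f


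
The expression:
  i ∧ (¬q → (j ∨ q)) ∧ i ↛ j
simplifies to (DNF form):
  i ∧ q ∧ ¬j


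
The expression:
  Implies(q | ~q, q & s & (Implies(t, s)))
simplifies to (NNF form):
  q & s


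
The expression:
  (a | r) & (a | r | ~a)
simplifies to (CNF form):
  a | r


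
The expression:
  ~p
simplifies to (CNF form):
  ~p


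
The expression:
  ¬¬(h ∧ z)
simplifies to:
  h ∧ z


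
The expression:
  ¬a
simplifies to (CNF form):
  ¬a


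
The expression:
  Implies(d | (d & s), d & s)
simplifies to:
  s | ~d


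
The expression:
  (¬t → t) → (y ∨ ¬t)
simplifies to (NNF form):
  y ∨ ¬t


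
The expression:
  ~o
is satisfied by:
  {o: False}


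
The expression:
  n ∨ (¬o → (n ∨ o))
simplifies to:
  n ∨ o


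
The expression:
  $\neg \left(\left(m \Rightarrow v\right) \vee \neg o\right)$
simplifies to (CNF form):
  $m \wedge o \wedge \neg v$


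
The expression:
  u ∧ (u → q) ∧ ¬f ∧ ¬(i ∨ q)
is never true.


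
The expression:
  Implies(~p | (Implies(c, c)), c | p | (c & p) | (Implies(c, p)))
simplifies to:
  True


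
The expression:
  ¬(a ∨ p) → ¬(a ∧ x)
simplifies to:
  True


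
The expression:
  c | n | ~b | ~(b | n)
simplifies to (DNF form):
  c | n | ~b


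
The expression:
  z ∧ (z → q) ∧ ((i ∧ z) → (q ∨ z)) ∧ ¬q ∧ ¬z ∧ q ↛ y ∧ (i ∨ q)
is never true.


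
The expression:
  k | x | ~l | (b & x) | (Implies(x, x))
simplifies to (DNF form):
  True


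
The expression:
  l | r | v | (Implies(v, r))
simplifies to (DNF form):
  True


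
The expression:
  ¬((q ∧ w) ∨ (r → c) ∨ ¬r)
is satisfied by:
  {r: True, w: False, c: False, q: False}
  {q: True, r: True, w: False, c: False}
  {w: True, r: True, q: False, c: False}


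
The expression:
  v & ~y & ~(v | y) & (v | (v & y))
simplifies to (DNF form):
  False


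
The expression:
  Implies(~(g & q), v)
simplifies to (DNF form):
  v | (g & q)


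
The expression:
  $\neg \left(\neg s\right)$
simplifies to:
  $s$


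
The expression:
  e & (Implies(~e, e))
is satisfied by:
  {e: True}


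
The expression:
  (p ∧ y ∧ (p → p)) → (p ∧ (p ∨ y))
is always true.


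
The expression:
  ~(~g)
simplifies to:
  g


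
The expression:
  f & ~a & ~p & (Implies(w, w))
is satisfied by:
  {f: True, p: False, a: False}


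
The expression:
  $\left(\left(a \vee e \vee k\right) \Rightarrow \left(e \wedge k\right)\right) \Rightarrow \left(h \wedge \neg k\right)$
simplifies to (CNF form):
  $\left(e \vee \neg e\right) \wedge \left(\neg e \vee \neg k\right) \wedge \left(a \vee e \vee \neg e\right) \wedge \left(a \vee \neg e \vee \neg k\right) \wedge \left(e \vee h \vee \neg e\right) \wedge \left(e \vee k \vee \neg e\right) \wedge \left(h \vee \neg e \vee \neg k\right) \wedge \left(k \vee \neg e \vee \neg k\right) \wedge \left(a \vee e \vee h \vee k\right) \wedge \left(a \vee e \vee h \vee \neg e\right) \wedge \left(a \vee e \vee k \vee \neg e\right) \wedge \left(a \vee h \vee k \vee \neg k\right) \wedge \left(a \vee h \vee \neg e \vee \neg k\right) \wedge \left(a \vee k \vee \neg e \vee \neg k\right) \wedge \left(e \vee h \vee k \vee \neg e\right) \wedge \left(h \vee k \vee \neg e \vee \neg k\right)$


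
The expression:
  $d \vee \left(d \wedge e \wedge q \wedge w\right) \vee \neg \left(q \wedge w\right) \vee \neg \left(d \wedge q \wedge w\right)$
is always true.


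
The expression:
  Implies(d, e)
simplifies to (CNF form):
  e | ~d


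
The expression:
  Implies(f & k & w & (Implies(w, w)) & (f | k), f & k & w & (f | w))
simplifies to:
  True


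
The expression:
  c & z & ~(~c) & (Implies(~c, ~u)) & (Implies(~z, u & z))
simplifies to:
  c & z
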